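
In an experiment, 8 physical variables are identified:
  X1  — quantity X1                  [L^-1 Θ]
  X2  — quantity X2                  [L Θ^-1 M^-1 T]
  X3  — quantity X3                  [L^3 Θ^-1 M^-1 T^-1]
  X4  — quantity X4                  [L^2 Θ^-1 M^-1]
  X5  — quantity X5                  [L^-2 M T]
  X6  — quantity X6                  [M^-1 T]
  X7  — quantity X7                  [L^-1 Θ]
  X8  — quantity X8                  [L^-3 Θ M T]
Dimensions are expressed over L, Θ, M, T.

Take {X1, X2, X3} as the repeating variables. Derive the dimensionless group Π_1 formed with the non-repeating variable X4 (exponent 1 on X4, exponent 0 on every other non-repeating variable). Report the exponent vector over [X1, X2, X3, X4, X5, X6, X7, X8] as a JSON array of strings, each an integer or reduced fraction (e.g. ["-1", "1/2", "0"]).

["0", "-1/2", "-1/2", "1", "0", "0", "0", "0"]

Dimensional matrix (L×Θ×M×T by X1×X2×X3×X4×X5×X6×X7×X8):
  L: [-1  1  3  2 -2  0 -1 -3]
  Θ: [ 1 -1 -1 -1  0  0  1  1]
  M: [ 0 -1 -1 -1  1 -1  0  1]
  T: [ 0  1 -1  0  1  1  0  1]
Echelon form has 3 nonzero rows (pivots: X1,X2,X3)
Pivot set = {X1,X2,X3}, free = {X4,X5,X6,X7,X8}
RREF:
  r0: [   1    0    0    0   -1    1    1    0]
  r1: [   0    1    0  1/2    0    1    0    0]
  r2: [   0    0    1  1/2   -1    0    0   -1]
  r3: [   0    0    0    0    0    0    0    0]
Fix exponent of X4 at 1, X5 at 0, X6 at 0, X7 at 0, X8 at 0; solve each RREF row for its pivot's exponent:
  r0: exp(X1) + (0)·1 = 0 ⇒ exp(X1) = 0
  r1: exp(X2) + (1/2)·1 = 0 ⇒ exp(X2) = -1/2
  r2: exp(X3) + (1/2)·1 = 0 ⇒ exp(X3) = -1/2
Π_1 = X2^(-1/2) · X3^(-1/2) · X4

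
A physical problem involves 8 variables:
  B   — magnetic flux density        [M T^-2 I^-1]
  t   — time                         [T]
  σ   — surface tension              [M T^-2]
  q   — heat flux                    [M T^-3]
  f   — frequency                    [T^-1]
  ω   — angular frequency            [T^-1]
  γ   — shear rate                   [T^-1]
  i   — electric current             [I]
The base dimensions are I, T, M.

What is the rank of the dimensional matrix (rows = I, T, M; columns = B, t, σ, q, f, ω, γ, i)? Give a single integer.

3

Write exponents as rows I,T,M / cols B,t,σ,q,f,ω,γ,i:
  I: [-1  0  0  0  0  0  0  1]
  T: [-2  1 -2 -3 -1 -1 -1  0]
  M: [ 1  0  1  1  0  0  0  0]
Row reduction gives pivot columns B,t,σ; rank = 3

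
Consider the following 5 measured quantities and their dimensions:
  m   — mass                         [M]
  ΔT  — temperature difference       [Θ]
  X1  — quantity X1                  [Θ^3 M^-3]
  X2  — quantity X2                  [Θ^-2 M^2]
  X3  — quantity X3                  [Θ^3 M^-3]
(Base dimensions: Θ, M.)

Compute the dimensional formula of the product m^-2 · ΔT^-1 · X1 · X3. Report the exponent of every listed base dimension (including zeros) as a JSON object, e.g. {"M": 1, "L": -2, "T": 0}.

{"Θ": 5, "M": -8}

Dimensional matrix (Θ×M by m×ΔT×X1×X2×X3):
  Θ: [ 0  1  3 -2  3]
  M: [ 1  0 -3  2 -3]
  [Θ]: (-2)·0+(-1)·1+(1)·3+(1)·3 = 5
  [M]: (-2)·1+(-1)·0+(1)·-3+(1)·-3 = -8
⇒ Θ^5 M^-8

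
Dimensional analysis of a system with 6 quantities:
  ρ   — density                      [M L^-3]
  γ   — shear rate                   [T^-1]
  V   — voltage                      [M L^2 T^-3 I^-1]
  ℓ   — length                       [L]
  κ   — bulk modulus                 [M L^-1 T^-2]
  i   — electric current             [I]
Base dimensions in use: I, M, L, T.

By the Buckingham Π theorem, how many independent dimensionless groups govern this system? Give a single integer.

Write exponents as rows I,M,L,T / cols ρ,γ,V,ℓ,κ,i:
  I: [ 0  0 -1  0  0  1]
  M: [ 1  0  1  0  1  0]
  L: [-3  0  2  1 -1  0]
  T: [ 0 -1 -3  0 -2  0]
RREF → pivots at {ρ,γ,V,ℓ} ⇒ r = 4
Π count = n − r = 6 − 4 = 2

2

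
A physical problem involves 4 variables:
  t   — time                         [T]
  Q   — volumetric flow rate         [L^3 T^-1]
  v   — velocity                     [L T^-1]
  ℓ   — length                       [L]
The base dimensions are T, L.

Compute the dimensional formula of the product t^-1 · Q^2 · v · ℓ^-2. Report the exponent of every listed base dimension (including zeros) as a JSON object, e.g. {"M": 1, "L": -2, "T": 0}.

{"T": -4, "L": 5}

Exponent matrix [T,L] × [t,Q,v,ℓ]:
  T: [ 1 -1 -1  0]
  L: [ 0  3  1  1]
  [T]: (-1)·1+(2)·-1+(1)·-1+(-2)·0 = -4
  [L]: (-1)·0+(2)·3+(1)·1+(-2)·1 = 5
⇒ T^-4 L^5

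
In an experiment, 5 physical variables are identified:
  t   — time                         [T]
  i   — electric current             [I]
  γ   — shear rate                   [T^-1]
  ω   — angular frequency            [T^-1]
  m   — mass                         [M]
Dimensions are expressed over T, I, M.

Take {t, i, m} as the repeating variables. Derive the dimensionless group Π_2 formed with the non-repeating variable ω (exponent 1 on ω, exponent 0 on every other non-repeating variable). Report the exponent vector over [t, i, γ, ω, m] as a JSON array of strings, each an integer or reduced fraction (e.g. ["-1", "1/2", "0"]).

Exponent matrix [T,I,M] × [t,i,γ,ω,m]:
  T: [ 1  0 -1 -1  0]
  I: [ 0  1  0  0  0]
  M: [ 0  0  0  0  1]
Row reduction gives pivot columns t,i,m; rank = 3
Repeat: t,i,m; free: γ,ω
RREF:
  r0: [   1    0   -1   -1    0]
  r1: [   0    1    0    0    0]
  r2: [   0    0    0    0    1]
Fix exponent of ω at 1, γ at 0; solve each RREF row for its pivot's exponent:
  r0: exp(t) + (-1)·1 = 0 ⇒ exp(t) = 1
  r1: exp(i) + (0)·1 = 0 ⇒ exp(i) = 0
  r2: exp(m) + (0)·1 = 0 ⇒ exp(m) = 0
Π_2 = t · ω

["1", "0", "0", "1", "0"]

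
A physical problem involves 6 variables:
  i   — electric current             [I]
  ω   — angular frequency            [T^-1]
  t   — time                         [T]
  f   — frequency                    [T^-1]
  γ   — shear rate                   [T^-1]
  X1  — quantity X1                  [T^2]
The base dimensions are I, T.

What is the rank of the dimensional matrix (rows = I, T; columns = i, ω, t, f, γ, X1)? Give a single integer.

Dimensional matrix (I×T by i×ω×t×f×γ×X1):
  I: [ 1  0  0  0  0  0]
  T: [ 0 -1  1 -1 -1  2]
RREF → pivots at {i,ω} ⇒ r = 2

2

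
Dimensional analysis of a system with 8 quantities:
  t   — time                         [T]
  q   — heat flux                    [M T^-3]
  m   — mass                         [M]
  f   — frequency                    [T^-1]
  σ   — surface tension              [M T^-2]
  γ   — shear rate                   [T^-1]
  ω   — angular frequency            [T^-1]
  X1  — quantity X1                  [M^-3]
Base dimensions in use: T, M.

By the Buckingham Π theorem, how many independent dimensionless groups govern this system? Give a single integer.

Write exponents as rows T,M / cols t,q,m,f,σ,γ,ω,X1:
  T: [ 1 -3  0 -1 -2 -1 -1  0]
  M: [ 0  1  1  0  1  0  0 -3]
Echelon form has 2 nonzero rows (pivots: t,q)
8 vars − rank 2 = 6 Π groups

6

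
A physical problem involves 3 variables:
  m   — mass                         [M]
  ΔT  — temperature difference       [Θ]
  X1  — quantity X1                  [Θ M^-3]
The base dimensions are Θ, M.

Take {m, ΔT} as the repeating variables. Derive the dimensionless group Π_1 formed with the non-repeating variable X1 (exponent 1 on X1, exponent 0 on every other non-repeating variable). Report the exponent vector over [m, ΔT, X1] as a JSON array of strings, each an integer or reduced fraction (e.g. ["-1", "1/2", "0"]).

Exponent matrix [Θ,M] × [m,ΔT,X1]:
  Θ: [ 0  1  1]
  M: [ 1  0 -3]
Echelon form has 2 nonzero rows (pivots: m,ΔT)
Repeat: m,ΔT; free: X1
RREF:
  r0: [   1    0   -3]
  r1: [   0    1    1]
Fix exponent of X1 at 1; solve each RREF row for its pivot's exponent:
  r0: exp(m) + (-3)·1 = 0 ⇒ exp(m) = 3
  r1: exp(ΔT) + (1)·1 = 0 ⇒ exp(ΔT) = -1
Π_1 = m^3 · ΔT^-1 · X1

["3", "-1", "1"]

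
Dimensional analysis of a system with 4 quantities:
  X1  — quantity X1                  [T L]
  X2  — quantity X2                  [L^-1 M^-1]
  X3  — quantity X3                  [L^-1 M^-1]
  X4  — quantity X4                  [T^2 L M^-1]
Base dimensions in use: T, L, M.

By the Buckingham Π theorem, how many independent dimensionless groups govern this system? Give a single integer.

Write exponents as rows T,L,M / cols X1,X2,X3,X4:
  T: [ 1  0  0  2]
  L: [ 1 -1 -1  1]
  M: [ 0 -1 -1 -1]
Echelon form has 2 nonzero rows (pivots: X1,X2)
Π count = n − r = 4 − 2 = 2

2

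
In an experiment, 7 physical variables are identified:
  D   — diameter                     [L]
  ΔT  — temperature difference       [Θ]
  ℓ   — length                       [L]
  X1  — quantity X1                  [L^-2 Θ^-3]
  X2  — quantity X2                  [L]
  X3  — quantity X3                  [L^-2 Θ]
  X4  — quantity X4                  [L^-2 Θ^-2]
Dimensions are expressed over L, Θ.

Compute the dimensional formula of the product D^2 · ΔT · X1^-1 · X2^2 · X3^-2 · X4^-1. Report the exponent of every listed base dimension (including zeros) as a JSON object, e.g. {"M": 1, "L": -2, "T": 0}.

{"L": 12, "Θ": 4}

Dimensional matrix (L×Θ by D×ΔT×ℓ×X1×X2×X3×X4):
  L: [ 1  0  1 -2  1 -2 -2]
  Θ: [ 0  1  0 -3  0  1 -2]
  [L]: (2)·1+(1)·0+(-1)·-2+(2)·1+(-2)·-2+(-1)·-2 = 12
  [Θ]: (2)·0+(1)·1+(-1)·-3+(2)·0+(-2)·1+(-1)·-2 = 4
⇒ L^12 Θ^4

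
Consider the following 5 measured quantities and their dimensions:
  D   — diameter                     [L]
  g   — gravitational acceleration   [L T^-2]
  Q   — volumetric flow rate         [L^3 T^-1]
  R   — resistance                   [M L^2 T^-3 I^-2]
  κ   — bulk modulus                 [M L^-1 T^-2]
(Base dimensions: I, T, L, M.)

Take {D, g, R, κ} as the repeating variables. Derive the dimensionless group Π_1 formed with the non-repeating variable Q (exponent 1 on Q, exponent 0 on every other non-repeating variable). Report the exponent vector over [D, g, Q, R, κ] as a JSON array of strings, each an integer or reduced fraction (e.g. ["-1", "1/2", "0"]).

Write exponents as rows I,T,L,M / cols D,g,Q,R,κ:
  I: [ 0  0  0 -2  0]
  T: [ 0 -2 -1 -3 -2]
  L: [ 1  1  3  2 -1]
  M: [ 0  0  0  1  1]
RREF → pivots at {D,g,R,κ} ⇒ r = 4
Pivot set = {D,g,R,κ}, free = {Q}
RREF:
  r0: [   1    0  5/2    0    0]
  r1: [   0    1  1/2    0    0]
  r2: [   0    0    0    1    0]
  r3: [   0    0    0    0    1]
Fix exponent of Q at 1; solve each RREF row for its pivot's exponent:
  r0: exp(D) + (5/2)·1 = 0 ⇒ exp(D) = -5/2
  r1: exp(g) + (1/2)·1 = 0 ⇒ exp(g) = -1/2
  r2: exp(R) + (0)·1 = 0 ⇒ exp(R) = 0
  r3: exp(κ) + (0)·1 = 0 ⇒ exp(κ) = 0
Π_1 = D^(-5/2) · g^(-1/2) · Q

["-5/2", "-1/2", "1", "0", "0"]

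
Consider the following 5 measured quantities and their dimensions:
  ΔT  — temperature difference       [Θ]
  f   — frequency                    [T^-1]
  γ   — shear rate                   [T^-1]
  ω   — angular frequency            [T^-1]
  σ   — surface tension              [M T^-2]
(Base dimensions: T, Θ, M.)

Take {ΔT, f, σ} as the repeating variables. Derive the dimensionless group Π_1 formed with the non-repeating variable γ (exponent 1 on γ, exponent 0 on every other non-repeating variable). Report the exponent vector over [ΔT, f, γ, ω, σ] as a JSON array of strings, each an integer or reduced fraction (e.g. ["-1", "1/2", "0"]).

Exponent matrix [T,Θ,M] × [ΔT,f,γ,ω,σ]:
  T: [ 0 -1 -1 -1 -2]
  Θ: [ 1  0  0  0  0]
  M: [ 0  0  0  0  1]
Row reduction gives pivot columns ΔT,f,σ; rank = 3
Pivot set = {ΔT,f,σ}, free = {γ,ω}
RREF:
  r0: [   1    0    0    0    0]
  r1: [   0    1    1    1    0]
  r2: [   0    0    0    0    1]
Fix exponent of γ at 1, ω at 0; solve each RREF row for its pivot's exponent:
  r0: exp(ΔT) + (0)·1 = 0 ⇒ exp(ΔT) = 0
  r1: exp(f) + (1)·1 = 0 ⇒ exp(f) = -1
  r2: exp(σ) + (0)·1 = 0 ⇒ exp(σ) = 0
Π_1 = f^-1 · γ

["0", "-1", "1", "0", "0"]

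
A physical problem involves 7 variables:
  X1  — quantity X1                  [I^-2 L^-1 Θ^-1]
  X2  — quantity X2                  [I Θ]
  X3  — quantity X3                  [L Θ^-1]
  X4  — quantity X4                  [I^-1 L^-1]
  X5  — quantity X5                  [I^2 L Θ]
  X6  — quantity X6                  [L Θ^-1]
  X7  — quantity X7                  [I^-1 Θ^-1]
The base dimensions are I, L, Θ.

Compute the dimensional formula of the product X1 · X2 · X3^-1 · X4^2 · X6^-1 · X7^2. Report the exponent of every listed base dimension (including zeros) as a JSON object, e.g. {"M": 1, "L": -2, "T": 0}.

{"I": -5, "L": -5, "Θ": 0}

Exponent matrix [I,L,Θ] × [X1,X2,X3,X4,X5,X6,X7]:
  I: [-2  1  0 -1  2  0 -1]
  L: [-1  0  1 -1  1  1  0]
  Θ: [-1  1 -1  0  1 -1 -1]
  [I]: (1)·-2+(1)·1+(-1)·0+(2)·-1+(-1)·0+(2)·-1 = -5
  [L]: (1)·-1+(1)·0+(-1)·1+(2)·-1+(-1)·1+(2)·0 = -5
  [Θ]: (1)·-1+(1)·1+(-1)·-1+(2)·0+(-1)·-1+(2)·-1 = 0
⇒ I^-5 L^-5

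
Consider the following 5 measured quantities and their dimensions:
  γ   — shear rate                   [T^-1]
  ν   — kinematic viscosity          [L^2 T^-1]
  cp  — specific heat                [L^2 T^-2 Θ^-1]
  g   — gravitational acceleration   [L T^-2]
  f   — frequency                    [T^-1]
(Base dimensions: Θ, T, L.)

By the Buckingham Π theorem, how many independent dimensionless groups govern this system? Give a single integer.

2

Write exponents as rows Θ,T,L / cols γ,ν,cp,g,f:
  Θ: [ 0  0 -1  0  0]
  T: [-1 -1 -2 -2 -1]
  L: [ 0  2  2  1  0]
Echelon form has 3 nonzero rows (pivots: γ,ν,cp)
Π count = n − r = 5 − 3 = 2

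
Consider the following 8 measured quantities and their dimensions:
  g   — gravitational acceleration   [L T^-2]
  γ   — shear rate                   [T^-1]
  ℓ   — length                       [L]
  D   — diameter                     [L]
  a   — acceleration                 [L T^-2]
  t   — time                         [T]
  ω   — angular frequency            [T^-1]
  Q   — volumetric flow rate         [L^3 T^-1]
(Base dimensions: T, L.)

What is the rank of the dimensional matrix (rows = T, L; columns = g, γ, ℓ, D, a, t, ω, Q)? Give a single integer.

Dimensional matrix (T×L by g×γ×ℓ×D×a×t×ω×Q):
  T: [-2 -1  0  0 -2  1 -1 -1]
  L: [ 1  0  1  1  1  0  0  3]
Echelon form has 2 nonzero rows (pivots: g,γ)

2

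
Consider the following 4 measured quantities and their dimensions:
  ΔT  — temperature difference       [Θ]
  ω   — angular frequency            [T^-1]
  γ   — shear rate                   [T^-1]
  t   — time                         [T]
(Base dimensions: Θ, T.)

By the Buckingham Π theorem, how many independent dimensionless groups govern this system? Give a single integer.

2

Exponent matrix [Θ,T] × [ΔT,ω,γ,t]:
  Θ: [ 1  0  0  0]
  T: [ 0 -1 -1  1]
Row reduction gives pivot columns ΔT,ω; rank = 2
4 vars − rank 2 = 2 Π groups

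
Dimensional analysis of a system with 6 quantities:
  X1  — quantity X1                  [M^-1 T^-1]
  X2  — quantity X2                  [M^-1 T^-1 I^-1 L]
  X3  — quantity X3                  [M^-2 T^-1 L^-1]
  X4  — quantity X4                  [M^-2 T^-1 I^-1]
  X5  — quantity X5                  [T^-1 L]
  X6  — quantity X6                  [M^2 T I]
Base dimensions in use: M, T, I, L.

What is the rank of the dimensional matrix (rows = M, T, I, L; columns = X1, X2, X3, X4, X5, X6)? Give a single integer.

3

Exponent matrix [M,T,I,L] × [X1,X2,X3,X4,X5,X6]:
  M: [-1 -1 -2 -2  0  2]
  T: [-1 -1 -1 -1 -1  1]
  I: [ 0 -1  0 -1  0  1]
  L: [ 0  1 -1  0  1  0]
RREF → pivots at {X1,X2,X3} ⇒ r = 3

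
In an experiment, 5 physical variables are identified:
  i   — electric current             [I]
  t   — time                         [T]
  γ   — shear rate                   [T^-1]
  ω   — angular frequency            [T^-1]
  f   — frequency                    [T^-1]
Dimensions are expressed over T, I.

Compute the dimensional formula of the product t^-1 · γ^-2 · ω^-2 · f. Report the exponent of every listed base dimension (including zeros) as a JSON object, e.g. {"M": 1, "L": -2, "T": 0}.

{"T": 2, "I": 0}

Dimensional matrix (T×I by i×t×γ×ω×f):
  T: [ 0  1 -1 -1 -1]
  I: [ 1  0  0  0  0]
  [T]: (-1)·1+(-2)·-1+(-2)·-1+(1)·-1 = 2
  [I]: (-1)·0+(-2)·0+(-2)·0+(1)·0 = 0
⇒ T^2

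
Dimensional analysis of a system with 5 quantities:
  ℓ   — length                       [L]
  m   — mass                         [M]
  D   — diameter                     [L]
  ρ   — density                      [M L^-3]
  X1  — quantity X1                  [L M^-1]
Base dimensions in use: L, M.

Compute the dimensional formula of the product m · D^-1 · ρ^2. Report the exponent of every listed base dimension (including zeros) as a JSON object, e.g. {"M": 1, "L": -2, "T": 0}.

{"L": -7, "M": 3}

Dimensional matrix (L×M by ℓ×m×D×ρ×X1):
  L: [ 1  0  1 -3  1]
  M: [ 0  1  0  1 -1]
  [L]: (1)·0+(-1)·1+(2)·-3 = -7
  [M]: (1)·1+(-1)·0+(2)·1 = 3
⇒ L^-7 M^3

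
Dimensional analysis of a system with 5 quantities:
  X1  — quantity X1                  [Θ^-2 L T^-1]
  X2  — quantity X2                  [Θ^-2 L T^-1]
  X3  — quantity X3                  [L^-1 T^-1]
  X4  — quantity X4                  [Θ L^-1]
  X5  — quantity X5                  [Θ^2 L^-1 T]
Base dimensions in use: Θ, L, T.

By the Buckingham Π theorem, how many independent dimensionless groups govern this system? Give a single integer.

Write exponents as rows Θ,L,T / cols X1,X2,X3,X4,X5:
  Θ: [-2 -2  0  1  2]
  L: [ 1  1 -1 -1 -1]
  T: [-1 -1 -1  0  1]
RREF → pivots at {X1,X3} ⇒ r = 2
Π count = n − r = 5 − 2 = 3

3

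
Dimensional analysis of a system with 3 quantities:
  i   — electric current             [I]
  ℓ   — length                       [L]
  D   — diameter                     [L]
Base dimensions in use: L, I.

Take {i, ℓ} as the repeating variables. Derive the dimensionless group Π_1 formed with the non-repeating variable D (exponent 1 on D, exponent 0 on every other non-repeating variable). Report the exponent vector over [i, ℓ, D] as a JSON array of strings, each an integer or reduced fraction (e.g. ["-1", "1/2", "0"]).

Dimensional matrix (L×I by i×ℓ×D):
  L: [ 0  1  1]
  I: [ 1  0  0]
Row reduction gives pivot columns i,ℓ; rank = 2
Pivot set = {i,ℓ}, free = {D}
RREF:
  r0: [   1    0    0]
  r1: [   0    1    1]
Fix exponent of D at 1; solve each RREF row for its pivot's exponent:
  r0: exp(i) + (0)·1 = 0 ⇒ exp(i) = 0
  r1: exp(ℓ) + (1)·1 = 0 ⇒ exp(ℓ) = -1
Π_1 = ℓ^-1 · D

["0", "-1", "1"]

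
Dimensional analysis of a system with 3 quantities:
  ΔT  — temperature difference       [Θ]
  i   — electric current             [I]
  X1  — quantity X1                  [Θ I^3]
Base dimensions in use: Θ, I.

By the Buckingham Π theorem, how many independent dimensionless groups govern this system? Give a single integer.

1

Dimensional matrix (Θ×I by ΔT×i×X1):
  Θ: [ 1  0  1]
  I: [ 0  1  3]
Row reduction gives pivot columns ΔT,i; rank = 2
n=3, r=2 ⇒ 1 dimensionless group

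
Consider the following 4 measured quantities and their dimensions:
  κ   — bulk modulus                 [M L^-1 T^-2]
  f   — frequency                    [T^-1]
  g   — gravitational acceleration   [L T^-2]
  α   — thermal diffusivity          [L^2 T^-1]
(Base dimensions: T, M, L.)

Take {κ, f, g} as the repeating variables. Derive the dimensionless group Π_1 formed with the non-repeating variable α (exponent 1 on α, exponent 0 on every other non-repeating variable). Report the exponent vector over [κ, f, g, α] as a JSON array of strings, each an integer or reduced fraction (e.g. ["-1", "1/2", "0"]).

["0", "3", "-2", "1"]

Exponent matrix [T,M,L] × [κ,f,g,α]:
  T: [-2 -1 -2 -1]
  M: [ 1  0  0  0]
  L: [-1  0  1  2]
RREF → pivots at {κ,f,g} ⇒ r = 3
Pivot set = {κ,f,g}, free = {α}
RREF:
  r0: [   1    0    0    0]
  r1: [   0    1    0   -3]
  r2: [   0    0    1    2]
Fix exponent of α at 1; solve each RREF row for its pivot's exponent:
  r0: exp(κ) + (0)·1 = 0 ⇒ exp(κ) = 0
  r1: exp(f) + (-3)·1 = 0 ⇒ exp(f) = 3
  r2: exp(g) + (2)·1 = 0 ⇒ exp(g) = -2
Π_1 = f^3 · g^-2 · α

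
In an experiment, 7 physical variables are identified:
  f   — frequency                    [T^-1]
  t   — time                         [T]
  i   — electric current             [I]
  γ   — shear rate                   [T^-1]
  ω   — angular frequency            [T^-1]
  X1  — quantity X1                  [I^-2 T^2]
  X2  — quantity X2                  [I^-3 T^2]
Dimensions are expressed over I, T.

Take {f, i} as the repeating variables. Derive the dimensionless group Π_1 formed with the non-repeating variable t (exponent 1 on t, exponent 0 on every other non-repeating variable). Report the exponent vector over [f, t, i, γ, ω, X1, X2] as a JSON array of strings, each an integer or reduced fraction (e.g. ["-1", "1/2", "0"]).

Exponent matrix [I,T] × [f,t,i,γ,ω,X1,X2]:
  I: [ 0  0  1  0  0 -2 -3]
  T: [-1  1  0 -1 -1  2  2]
Echelon form has 2 nonzero rows (pivots: f,i)
Repeat: f,i; free: t,γ,ω,X1,X2
RREF:
  r0: [   1   -1    0    1    1   -2   -2]
  r1: [   0    0    1    0    0   -2   -3]
Fix exponent of t at 1, γ at 0, ω at 0, X1 at 0, X2 at 0; solve each RREF row for its pivot's exponent:
  r0: exp(f) + (-1)·1 = 0 ⇒ exp(f) = 1
  r1: exp(i) + (0)·1 = 0 ⇒ exp(i) = 0
Π_1 = f · t

["1", "1", "0", "0", "0", "0", "0"]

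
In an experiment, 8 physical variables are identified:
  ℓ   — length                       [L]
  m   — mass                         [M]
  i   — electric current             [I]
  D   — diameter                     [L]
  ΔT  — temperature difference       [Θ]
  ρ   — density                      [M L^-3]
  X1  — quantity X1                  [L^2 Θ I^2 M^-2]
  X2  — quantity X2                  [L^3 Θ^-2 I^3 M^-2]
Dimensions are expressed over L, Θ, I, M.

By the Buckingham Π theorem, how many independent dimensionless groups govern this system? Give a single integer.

4

Exponent matrix [L,Θ,I,M] × [ℓ,m,i,D,ΔT,ρ,X1,X2]:
  L: [ 1  0  0  1  0 -3  2  3]
  Θ: [ 0  0  0  0  1  0  1 -2]
  I: [ 0  0  1  0  0  0  2  3]
  M: [ 0  1  0  0  0  1 -2 -2]
Echelon form has 4 nonzero rows (pivots: ℓ,m,i,ΔT)
8 vars − rank 4 = 4 Π groups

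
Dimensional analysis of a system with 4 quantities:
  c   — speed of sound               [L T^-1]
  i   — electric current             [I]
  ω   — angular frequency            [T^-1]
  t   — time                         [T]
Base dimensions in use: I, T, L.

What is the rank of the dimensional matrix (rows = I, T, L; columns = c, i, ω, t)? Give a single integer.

3

Exponent matrix [I,T,L] × [c,i,ω,t]:
  I: [ 0  1  0  0]
  T: [-1  0 -1  1]
  L: [ 1  0  0  0]
Echelon form has 3 nonzero rows (pivots: c,i,ω)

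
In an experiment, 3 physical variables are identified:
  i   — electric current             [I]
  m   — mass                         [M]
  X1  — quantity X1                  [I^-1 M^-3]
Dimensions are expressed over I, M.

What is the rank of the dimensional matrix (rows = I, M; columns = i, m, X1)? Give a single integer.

Write exponents as rows I,M / cols i,m,X1:
  I: [ 1  0 -1]
  M: [ 0  1 -3]
Row reduction gives pivot columns i,m; rank = 2

2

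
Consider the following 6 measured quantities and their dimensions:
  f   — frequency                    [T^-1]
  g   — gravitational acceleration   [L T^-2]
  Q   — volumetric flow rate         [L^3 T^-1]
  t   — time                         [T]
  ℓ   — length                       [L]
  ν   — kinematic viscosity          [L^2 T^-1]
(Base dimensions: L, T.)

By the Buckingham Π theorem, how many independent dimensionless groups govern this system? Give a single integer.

4

Write exponents as rows L,T / cols f,g,Q,t,ℓ,ν:
  L: [ 0  1  3  0  1  2]
  T: [-1 -2 -1  1  0 -1]
Row reduction gives pivot columns f,g; rank = 2
Π count = n − r = 6 − 2 = 4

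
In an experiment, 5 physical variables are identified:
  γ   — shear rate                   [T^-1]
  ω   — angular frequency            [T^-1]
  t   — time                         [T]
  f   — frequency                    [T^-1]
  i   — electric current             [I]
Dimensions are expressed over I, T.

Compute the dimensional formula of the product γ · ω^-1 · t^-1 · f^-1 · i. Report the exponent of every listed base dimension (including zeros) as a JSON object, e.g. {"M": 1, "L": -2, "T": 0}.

Write exponents as rows I,T / cols γ,ω,t,f,i:
  I: [ 0  0  0  0  1]
  T: [-1 -1  1 -1  0]
  [I]: (1)·0+(-1)·0+(-1)·0+(-1)·0+(1)·1 = 1
  [T]: (1)·-1+(-1)·-1+(-1)·1+(-1)·-1+(1)·0 = 0
⇒ I

{"I": 1, "T": 0}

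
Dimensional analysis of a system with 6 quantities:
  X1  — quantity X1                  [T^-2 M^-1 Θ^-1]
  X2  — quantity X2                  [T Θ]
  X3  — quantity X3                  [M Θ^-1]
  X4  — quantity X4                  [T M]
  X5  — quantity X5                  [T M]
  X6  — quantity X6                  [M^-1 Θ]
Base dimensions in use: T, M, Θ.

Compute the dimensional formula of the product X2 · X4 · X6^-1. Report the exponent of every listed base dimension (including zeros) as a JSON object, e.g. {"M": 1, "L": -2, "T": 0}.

{"T": 2, "M": 2, "Θ": 0}

Exponent matrix [T,M,Θ] × [X1,X2,X3,X4,X5,X6]:
  T: [-2  1  0  1  1  0]
  M: [-1  0  1  1  1 -1]
  Θ: [-1  1 -1  0  0  1]
  [T]: (1)·1+(1)·1+(-1)·0 = 2
  [M]: (1)·0+(1)·1+(-1)·-1 = 2
  [Θ]: (1)·1+(1)·0+(-1)·1 = 0
⇒ T^2 M^2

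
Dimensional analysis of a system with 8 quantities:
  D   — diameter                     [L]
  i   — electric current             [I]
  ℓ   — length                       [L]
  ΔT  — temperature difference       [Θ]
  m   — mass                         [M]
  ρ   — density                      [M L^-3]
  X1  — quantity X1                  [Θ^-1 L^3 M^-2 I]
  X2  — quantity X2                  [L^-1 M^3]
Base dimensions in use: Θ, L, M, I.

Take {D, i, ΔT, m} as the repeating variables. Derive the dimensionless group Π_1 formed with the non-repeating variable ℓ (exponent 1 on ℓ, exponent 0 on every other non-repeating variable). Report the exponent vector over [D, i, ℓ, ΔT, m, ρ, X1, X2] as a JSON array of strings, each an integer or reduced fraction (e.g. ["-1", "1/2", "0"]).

Exponent matrix [Θ,L,M,I] × [D,i,ℓ,ΔT,m,ρ,X1,X2]:
  Θ: [ 0  0  0  1  0  0 -1  0]
  L: [ 1  0  1  0  0 -3  3 -1]
  M: [ 0  0  0  0  1  1 -2  3]
  I: [ 0  1  0  0  0  0  1  0]
RREF → pivots at {D,i,ΔT,m} ⇒ r = 4
Pivot set = {D,i,ΔT,m}, free = {ℓ,ρ,X1,X2}
RREF:
  r0: [   1    0    1    0    0   -3    3   -1]
  r1: [   0    1    0    0    0    0    1    0]
  r2: [   0    0    0    1    0    0   -1    0]
  r3: [   0    0    0    0    1    1   -2    3]
Fix exponent of ℓ at 1, ρ at 0, X1 at 0, X2 at 0; solve each RREF row for its pivot's exponent:
  r0: exp(D) + (1)·1 = 0 ⇒ exp(D) = -1
  r1: exp(i) + (0)·1 = 0 ⇒ exp(i) = 0
  r2: exp(ΔT) + (0)·1 = 0 ⇒ exp(ΔT) = 0
  r3: exp(m) + (0)·1 = 0 ⇒ exp(m) = 0
Π_1 = D^-1 · ℓ

["-1", "0", "1", "0", "0", "0", "0", "0"]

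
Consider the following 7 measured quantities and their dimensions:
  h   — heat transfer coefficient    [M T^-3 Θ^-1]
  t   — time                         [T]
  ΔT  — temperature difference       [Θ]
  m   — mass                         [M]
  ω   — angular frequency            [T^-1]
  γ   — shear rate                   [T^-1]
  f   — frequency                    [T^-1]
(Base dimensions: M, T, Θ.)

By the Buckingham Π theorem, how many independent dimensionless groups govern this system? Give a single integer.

4

Dimensional matrix (M×T×Θ by h×t×ΔT×m×ω×γ×f):
  M: [ 1  0  0  1  0  0  0]
  T: [-3  1  0  0 -1 -1 -1]
  Θ: [-1  0  1  0  0  0  0]
RREF → pivots at {h,t,ΔT} ⇒ r = 3
n=7, r=3 ⇒ 4 dimensionless groups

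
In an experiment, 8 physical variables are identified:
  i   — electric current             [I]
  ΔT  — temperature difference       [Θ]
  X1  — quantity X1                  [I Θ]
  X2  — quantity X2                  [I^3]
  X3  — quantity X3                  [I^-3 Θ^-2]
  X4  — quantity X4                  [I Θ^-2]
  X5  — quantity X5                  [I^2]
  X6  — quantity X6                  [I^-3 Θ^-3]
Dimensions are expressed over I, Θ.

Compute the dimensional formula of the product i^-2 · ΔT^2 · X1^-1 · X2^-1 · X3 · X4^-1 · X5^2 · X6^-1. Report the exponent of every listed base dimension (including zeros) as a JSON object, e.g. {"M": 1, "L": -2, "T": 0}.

{"I": -3, "Θ": 4}

Write exponents as rows I,Θ / cols i,ΔT,X1,X2,X3,X4,X5,X6:
  I: [ 1  0  1  3 -3  1  2 -3]
  Θ: [ 0  1  1  0 -2 -2  0 -3]
  [I]: (-2)·1+(2)·0+(-1)·1+(-1)·3+(1)·-3+(-1)·1+(2)·2+(-1)·-3 = -3
  [Θ]: (-2)·0+(2)·1+(-1)·1+(-1)·0+(1)·-2+(-1)·-2+(2)·0+(-1)·-3 = 4
⇒ I^-3 Θ^4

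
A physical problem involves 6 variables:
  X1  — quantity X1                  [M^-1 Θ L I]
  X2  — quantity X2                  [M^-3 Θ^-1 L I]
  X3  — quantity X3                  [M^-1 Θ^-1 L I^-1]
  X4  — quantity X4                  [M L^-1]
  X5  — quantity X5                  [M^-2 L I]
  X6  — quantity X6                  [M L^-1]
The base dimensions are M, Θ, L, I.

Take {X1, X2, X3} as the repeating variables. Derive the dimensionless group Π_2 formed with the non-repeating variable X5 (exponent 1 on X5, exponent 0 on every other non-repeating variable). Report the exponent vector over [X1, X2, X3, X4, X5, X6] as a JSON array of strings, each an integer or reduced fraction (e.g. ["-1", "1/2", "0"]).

Exponent matrix [M,Θ,L,I] × [X1,X2,X3,X4,X5,X6]:
  M: [-1 -3 -1  1 -2  1]
  Θ: [ 1 -1 -1  0  0  0]
  L: [ 1  1  1 -1  1 -1]
  I: [ 1  1 -1  0  1  0]
Row reduction gives pivot columns X1,X2,X3; rank = 3
Repeat: X1,X2,X3; free: X4,X5,X6
RREF:
  r0: [   1    0    0 -1/2  1/2 -1/2]
  r1: [   0    1    0    0  1/2    0]
  r2: [   0    0    1 -1/2    0 -1/2]
  r3: [   0    0    0    0    0    0]
Fix exponent of X5 at 1, X4 at 0, X6 at 0; solve each RREF row for its pivot's exponent:
  r0: exp(X1) + (1/2)·1 = 0 ⇒ exp(X1) = -1/2
  r1: exp(X2) + (1/2)·1 = 0 ⇒ exp(X2) = -1/2
  r2: exp(X3) + (0)·1 = 0 ⇒ exp(X3) = 0
Π_2 = X1^(-1/2) · X2^(-1/2) · X5

["-1/2", "-1/2", "0", "0", "1", "0"]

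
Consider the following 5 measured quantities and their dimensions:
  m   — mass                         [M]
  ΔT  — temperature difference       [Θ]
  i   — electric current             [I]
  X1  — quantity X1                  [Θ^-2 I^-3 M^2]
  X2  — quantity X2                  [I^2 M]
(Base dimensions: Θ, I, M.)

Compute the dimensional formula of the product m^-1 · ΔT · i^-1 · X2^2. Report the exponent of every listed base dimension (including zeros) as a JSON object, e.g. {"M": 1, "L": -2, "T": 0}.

Exponent matrix [Θ,I,M] × [m,ΔT,i,X1,X2]:
  Θ: [ 0  1  0 -2  0]
  I: [ 0  0  1 -3  2]
  M: [ 1  0  0  2  1]
  [Θ]: (-1)·0+(1)·1+(-1)·0+(2)·0 = 1
  [I]: (-1)·0+(1)·0+(-1)·1+(2)·2 = 3
  [M]: (-1)·1+(1)·0+(-1)·0+(2)·1 = 1
⇒ Θ I^3 M

{"Θ": 1, "I": 3, "M": 1}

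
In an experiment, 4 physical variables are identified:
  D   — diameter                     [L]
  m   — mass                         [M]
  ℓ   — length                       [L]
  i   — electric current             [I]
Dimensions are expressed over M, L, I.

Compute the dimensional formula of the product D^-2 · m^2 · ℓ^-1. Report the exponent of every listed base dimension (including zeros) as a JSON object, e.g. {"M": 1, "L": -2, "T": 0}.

Write exponents as rows M,L,I / cols D,m,ℓ,i:
  M: [ 0  1  0  0]
  L: [ 1  0  1  0]
  I: [ 0  0  0  1]
  [M]: (-2)·0+(2)·1+(-1)·0 = 2
  [L]: (-2)·1+(2)·0+(-1)·1 = -3
  [I]: (-2)·0+(2)·0+(-1)·0 = 0
⇒ M^2 L^-3

{"M": 2, "L": -3, "I": 0}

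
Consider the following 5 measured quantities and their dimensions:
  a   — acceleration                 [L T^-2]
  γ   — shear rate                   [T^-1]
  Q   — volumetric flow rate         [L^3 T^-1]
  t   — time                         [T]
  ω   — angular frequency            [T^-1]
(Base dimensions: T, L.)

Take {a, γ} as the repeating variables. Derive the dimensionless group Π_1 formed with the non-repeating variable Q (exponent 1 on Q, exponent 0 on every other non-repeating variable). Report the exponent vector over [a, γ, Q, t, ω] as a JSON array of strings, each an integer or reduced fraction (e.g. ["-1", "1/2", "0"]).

["-3", "5", "1", "0", "0"]

Exponent matrix [T,L] × [a,γ,Q,t,ω]:
  T: [-2 -1 -1  1 -1]
  L: [ 1  0  3  0  0]
RREF → pivots at {a,γ} ⇒ r = 2
Repeat: a,γ; free: Q,t,ω
RREF:
  r0: [   1    0    3    0    0]
  r1: [   0    1   -5   -1    1]
Fix exponent of Q at 1, t at 0, ω at 0; solve each RREF row for its pivot's exponent:
  r0: exp(a) + (3)·1 = 0 ⇒ exp(a) = -3
  r1: exp(γ) + (-5)·1 = 0 ⇒ exp(γ) = 5
Π_1 = a^-3 · γ^5 · Q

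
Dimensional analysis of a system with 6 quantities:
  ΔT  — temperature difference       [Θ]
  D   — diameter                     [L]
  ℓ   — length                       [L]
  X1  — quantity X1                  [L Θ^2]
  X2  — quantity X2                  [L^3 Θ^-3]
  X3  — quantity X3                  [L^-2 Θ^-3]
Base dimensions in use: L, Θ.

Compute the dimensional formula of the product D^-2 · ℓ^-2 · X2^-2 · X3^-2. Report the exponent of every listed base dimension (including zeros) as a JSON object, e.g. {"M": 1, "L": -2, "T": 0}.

Exponent matrix [L,Θ] × [ΔT,D,ℓ,X1,X2,X3]:
  L: [ 0  1  1  1  3 -2]
  Θ: [ 1  0  0  2 -3 -3]
  [L]: (-2)·1+(-2)·1+(-2)·3+(-2)·-2 = -6
  [Θ]: (-2)·0+(-2)·0+(-2)·-3+(-2)·-3 = 12
⇒ L^-6 Θ^12

{"L": -6, "Θ": 12}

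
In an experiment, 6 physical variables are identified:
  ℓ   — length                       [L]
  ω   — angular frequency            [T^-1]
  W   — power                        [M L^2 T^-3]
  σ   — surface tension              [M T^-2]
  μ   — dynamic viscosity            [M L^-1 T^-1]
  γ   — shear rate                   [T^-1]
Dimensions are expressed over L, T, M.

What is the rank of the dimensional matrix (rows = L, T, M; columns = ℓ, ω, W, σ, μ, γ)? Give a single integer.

3

Dimensional matrix (L×T×M by ℓ×ω×W×σ×μ×γ):
  L: [ 1  0  2  0 -1  0]
  T: [ 0 -1 -3 -2 -1 -1]
  M: [ 0  0  1  1  1  0]
RREF → pivots at {ℓ,ω,W} ⇒ r = 3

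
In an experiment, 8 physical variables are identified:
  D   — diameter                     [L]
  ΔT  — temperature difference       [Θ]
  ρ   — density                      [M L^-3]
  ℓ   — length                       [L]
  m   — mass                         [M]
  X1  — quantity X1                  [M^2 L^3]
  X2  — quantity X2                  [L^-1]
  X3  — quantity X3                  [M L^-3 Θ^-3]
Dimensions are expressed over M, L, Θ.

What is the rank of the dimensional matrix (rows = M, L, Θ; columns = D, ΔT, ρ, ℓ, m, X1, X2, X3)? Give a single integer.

Dimensional matrix (M×L×Θ by D×ΔT×ρ×ℓ×m×X1×X2×X3):
  M: [ 0  0  1  0  1  2  0  1]
  L: [ 1  0 -3  1  0  3 -1 -3]
  Θ: [ 0  1  0  0  0  0  0 -3]
RREF → pivots at {D,ΔT,ρ} ⇒ r = 3

3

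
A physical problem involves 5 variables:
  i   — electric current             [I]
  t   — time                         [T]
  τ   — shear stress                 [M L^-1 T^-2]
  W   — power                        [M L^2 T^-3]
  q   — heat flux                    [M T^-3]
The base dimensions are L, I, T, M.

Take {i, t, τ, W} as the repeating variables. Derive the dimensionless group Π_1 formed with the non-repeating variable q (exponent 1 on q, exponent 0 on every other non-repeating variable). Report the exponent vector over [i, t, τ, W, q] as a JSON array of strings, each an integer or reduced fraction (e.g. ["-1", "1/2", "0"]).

Write exponents as rows L,I,T,M / cols i,t,τ,W,q:
  L: [ 0  0 -1  2  0]
  I: [ 1  0  0  0  0]
  T: [ 0  1 -2 -3 -3]
  M: [ 0  0  1  1  1]
RREF → pivots at {i,t,τ,W} ⇒ r = 4
Pivot set = {i,t,τ,W}, free = {q}
RREF:
  r0: [   1    0    0    0    0]
  r1: [   0    1    0    0 -2/3]
  r2: [   0    0    1    0  2/3]
  r3: [   0    0    0    1  1/3]
Fix exponent of q at 1; solve each RREF row for its pivot's exponent:
  r0: exp(i) + (0)·1 = 0 ⇒ exp(i) = 0
  r1: exp(t) + (-2/3)·1 = 0 ⇒ exp(t) = 2/3
  r2: exp(τ) + (2/3)·1 = 0 ⇒ exp(τ) = -2/3
  r3: exp(W) + (1/3)·1 = 0 ⇒ exp(W) = -1/3
Π_1 = t^(2/3) · τ^(-2/3) · W^(-1/3) · q

["0", "2/3", "-2/3", "-1/3", "1"]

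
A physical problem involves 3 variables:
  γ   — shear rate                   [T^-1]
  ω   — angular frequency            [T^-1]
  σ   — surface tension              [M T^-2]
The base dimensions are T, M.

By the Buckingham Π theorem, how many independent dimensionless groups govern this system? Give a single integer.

Dimensional matrix (T×M by γ×ω×σ):
  T: [-1 -1 -2]
  M: [ 0  0  1]
RREF → pivots at {γ,σ} ⇒ r = 2
3 vars − rank 2 = 1 Π group

1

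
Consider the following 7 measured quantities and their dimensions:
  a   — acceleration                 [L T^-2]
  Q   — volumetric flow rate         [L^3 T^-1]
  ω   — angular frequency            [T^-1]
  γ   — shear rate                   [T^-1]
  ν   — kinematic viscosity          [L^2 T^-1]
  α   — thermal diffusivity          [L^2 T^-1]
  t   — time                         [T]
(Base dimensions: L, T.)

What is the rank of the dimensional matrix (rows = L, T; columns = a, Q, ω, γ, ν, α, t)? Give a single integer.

Exponent matrix [L,T] × [a,Q,ω,γ,ν,α,t]:
  L: [ 1  3  0  0  2  2  0]
  T: [-2 -1 -1 -1 -1 -1  1]
RREF → pivots at {a,Q} ⇒ r = 2

2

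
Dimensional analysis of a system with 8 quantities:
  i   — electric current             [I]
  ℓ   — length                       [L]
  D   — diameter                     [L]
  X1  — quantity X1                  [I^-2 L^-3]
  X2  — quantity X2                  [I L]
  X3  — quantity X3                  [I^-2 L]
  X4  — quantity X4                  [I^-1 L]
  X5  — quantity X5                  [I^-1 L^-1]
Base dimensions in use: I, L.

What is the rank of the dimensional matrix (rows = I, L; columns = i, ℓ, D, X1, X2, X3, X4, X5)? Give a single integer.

2

Dimensional matrix (I×L by i×ℓ×D×X1×X2×X3×X4×X5):
  I: [ 1  0  0 -2  1 -2 -1 -1]
  L: [ 0  1  1 -3  1  1  1 -1]
Row reduction gives pivot columns i,ℓ; rank = 2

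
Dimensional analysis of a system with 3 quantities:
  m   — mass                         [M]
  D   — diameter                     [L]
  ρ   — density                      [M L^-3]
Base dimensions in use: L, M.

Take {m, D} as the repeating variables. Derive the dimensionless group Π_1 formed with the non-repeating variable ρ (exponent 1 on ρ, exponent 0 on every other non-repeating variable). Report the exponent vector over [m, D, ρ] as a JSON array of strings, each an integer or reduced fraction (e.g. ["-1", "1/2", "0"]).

Write exponents as rows L,M / cols m,D,ρ:
  L: [ 0  1 -3]
  M: [ 1  0  1]
Echelon form has 2 nonzero rows (pivots: m,D)
Pivot set = {m,D}, free = {ρ}
RREF:
  r0: [   1    0    1]
  r1: [   0    1   -3]
Fix exponent of ρ at 1; solve each RREF row for its pivot's exponent:
  r0: exp(m) + (1)·1 = 0 ⇒ exp(m) = -1
  r1: exp(D) + (-3)·1 = 0 ⇒ exp(D) = 3
Π_1 = m^-1 · D^3 · ρ

["-1", "3", "1"]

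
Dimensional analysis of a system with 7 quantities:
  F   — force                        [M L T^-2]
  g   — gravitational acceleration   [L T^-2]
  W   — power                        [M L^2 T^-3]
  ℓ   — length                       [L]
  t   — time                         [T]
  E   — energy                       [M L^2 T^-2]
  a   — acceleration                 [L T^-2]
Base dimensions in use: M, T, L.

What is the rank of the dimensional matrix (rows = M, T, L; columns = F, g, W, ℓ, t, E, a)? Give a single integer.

Exponent matrix [M,T,L] × [F,g,W,ℓ,t,E,a]:
  M: [ 1  0  1  0  0  1  0]
  T: [-2 -2 -3  0  1 -2 -2]
  L: [ 1  1  2  1  0  2  1]
Echelon form has 3 nonzero rows (pivots: F,g,W)

3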